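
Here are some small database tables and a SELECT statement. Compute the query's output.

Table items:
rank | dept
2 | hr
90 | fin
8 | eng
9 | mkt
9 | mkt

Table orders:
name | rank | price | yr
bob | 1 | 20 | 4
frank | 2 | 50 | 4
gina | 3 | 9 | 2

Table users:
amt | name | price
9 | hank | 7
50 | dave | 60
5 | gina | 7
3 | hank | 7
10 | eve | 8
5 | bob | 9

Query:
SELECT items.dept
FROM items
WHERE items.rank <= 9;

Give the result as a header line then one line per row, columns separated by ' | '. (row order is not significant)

== RESULT ==
items.dept
hr
eng
mkt
mkt

Derivation:
After WHERE (4 rows):
items.rank | items.dept
2 | hr
8 | eng
9 | mkt
9 | mkt
After SELECT (4 rows):
items.dept
hr
eng
mkt
mkt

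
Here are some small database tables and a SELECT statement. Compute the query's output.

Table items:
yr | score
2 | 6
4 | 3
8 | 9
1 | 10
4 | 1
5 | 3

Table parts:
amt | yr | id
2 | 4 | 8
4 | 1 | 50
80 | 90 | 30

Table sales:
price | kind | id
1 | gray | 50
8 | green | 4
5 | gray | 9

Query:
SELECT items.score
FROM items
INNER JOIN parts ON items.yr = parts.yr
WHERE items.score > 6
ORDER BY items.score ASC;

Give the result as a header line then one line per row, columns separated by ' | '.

After JOIN parts (3 rows):
items.yr | items.score | parts.amt | parts.yr | parts.id
4 | 3 | 2 | 4 | 8
1 | 10 | 4 | 1 | 50
4 | 1 | 2 | 4 | 8
After WHERE (1 rows):
items.yr | items.score | parts.amt | parts.yr | parts.id
1 | 10 | 4 | 1 | 50
After SELECT (1 rows):
items.score
10
After ORDER BY (1 rows):
items.score
10

== RESULT ==
items.score
10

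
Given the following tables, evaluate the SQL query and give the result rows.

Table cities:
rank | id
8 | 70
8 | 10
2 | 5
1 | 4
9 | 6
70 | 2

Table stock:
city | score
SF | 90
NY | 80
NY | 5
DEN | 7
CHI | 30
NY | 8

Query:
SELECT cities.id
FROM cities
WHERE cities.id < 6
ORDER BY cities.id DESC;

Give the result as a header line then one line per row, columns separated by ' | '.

== RESULT ==
cities.id
5
4
2

Derivation:
After WHERE (3 rows):
cities.rank | cities.id
2 | 5
1 | 4
70 | 2
After SELECT (3 rows):
cities.id
5
4
2
After ORDER BY (3 rows):
cities.id
5
4
2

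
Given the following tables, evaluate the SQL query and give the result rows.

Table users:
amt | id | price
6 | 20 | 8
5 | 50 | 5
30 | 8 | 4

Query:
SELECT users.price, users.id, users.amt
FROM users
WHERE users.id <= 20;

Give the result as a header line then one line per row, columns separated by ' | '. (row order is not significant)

After WHERE (2 rows):
users.amt | users.id | users.price
6 | 20 | 8
30 | 8 | 4
After SELECT (2 rows):
users.price | users.id | users.amt
8 | 20 | 6
4 | 8 | 30

== RESULT ==
users.price | users.id | users.amt
8 | 20 | 6
4 | 8 | 30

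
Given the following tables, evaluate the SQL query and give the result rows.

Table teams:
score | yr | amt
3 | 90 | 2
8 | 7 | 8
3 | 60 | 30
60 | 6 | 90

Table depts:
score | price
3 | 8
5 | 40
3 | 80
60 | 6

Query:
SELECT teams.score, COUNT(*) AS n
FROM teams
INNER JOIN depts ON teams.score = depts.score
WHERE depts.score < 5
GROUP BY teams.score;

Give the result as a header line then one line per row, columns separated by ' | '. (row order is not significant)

After JOIN depts (5 rows):
teams.score | teams.yr | teams.amt | depts.score | depts.price
3 | 90 | 2 | 3 | 8
3 | 90 | 2 | 3 | 80
3 | 60 | 30 | 3 | 8
3 | 60 | 30 | 3 | 80
60 | 6 | 90 | 60 | 6
After WHERE (4 rows):
teams.score | teams.yr | teams.amt | depts.score | depts.price
3 | 90 | 2 | 3 | 8
3 | 90 | 2 | 3 | 80
3 | 60 | 30 | 3 | 8
3 | 60 | 30 | 3 | 80
After GROUP BY (1 rows):
teams.score | n
3 | 4

== RESULT ==
teams.score | n
3 | 4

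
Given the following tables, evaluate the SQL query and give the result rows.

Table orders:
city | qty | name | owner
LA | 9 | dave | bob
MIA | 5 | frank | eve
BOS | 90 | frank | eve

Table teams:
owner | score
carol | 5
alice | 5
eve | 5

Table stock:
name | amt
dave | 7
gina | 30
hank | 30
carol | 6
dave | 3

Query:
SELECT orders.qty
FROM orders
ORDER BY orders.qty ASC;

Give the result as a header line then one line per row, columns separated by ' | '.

After SELECT (3 rows):
orders.qty
9
5
90
After ORDER BY (3 rows):
orders.qty
5
9
90

== RESULT ==
orders.qty
5
9
90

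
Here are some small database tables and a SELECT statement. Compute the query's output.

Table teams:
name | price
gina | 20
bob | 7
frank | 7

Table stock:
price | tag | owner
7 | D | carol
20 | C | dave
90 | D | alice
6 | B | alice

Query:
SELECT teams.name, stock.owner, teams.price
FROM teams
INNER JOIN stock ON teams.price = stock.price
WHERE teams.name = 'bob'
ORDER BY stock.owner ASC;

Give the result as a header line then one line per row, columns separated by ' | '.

== RESULT ==
teams.name | stock.owner | teams.price
bob | carol | 7

Derivation:
After JOIN stock (3 rows):
teams.name | teams.price | stock.price | stock.tag | stock.owner
gina | 20 | 20 | C | dave
bob | 7 | 7 | D | carol
frank | 7 | 7 | D | carol
After WHERE (1 rows):
teams.name | teams.price | stock.price | stock.tag | stock.owner
bob | 7 | 7 | D | carol
After SELECT (1 rows):
teams.name | stock.owner | teams.price
bob | carol | 7
After ORDER BY (1 rows):
teams.name | stock.owner | teams.price
bob | carol | 7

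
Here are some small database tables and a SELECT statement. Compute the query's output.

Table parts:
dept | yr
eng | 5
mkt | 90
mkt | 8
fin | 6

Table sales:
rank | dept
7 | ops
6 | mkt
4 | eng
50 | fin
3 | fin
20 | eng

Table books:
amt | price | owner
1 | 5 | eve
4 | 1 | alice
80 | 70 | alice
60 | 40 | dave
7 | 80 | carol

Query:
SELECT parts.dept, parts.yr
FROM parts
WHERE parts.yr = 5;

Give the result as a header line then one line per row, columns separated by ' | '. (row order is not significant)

After WHERE (1 rows):
parts.dept | parts.yr
eng | 5
After SELECT (1 rows):
parts.dept | parts.yr
eng | 5

== RESULT ==
parts.dept | parts.yr
eng | 5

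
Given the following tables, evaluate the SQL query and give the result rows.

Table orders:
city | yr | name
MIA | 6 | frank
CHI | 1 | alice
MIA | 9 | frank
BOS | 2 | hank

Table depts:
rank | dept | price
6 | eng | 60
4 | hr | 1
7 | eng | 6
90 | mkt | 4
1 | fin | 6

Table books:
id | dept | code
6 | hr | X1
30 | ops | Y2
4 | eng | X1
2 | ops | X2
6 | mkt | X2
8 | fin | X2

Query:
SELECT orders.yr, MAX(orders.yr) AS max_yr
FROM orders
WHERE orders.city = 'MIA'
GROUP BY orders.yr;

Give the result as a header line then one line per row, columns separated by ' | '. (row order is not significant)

== RESULT ==
orders.yr | max_yr
6 | 6
9 | 9

Derivation:
After WHERE (2 rows):
orders.city | orders.yr | orders.name
MIA | 6 | frank
MIA | 9 | frank
After GROUP BY (2 rows):
orders.yr | max_yr
6 | 6
9 | 9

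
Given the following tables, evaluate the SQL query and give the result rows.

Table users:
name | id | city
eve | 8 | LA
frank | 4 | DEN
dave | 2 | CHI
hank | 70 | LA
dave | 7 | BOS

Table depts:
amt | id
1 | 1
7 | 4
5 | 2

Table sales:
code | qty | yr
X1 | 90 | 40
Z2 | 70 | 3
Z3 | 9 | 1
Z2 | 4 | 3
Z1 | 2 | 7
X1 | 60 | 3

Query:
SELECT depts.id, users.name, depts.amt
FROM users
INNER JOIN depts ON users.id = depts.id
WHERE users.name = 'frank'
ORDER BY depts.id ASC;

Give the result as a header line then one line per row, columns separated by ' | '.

After JOIN depts (2 rows):
users.name | users.id | users.city | depts.amt | depts.id
frank | 4 | DEN | 7 | 4
dave | 2 | CHI | 5 | 2
After WHERE (1 rows):
users.name | users.id | users.city | depts.amt | depts.id
frank | 4 | DEN | 7 | 4
After SELECT (1 rows):
depts.id | users.name | depts.amt
4 | frank | 7
After ORDER BY (1 rows):
depts.id | users.name | depts.amt
4 | frank | 7

== RESULT ==
depts.id | users.name | depts.amt
4 | frank | 7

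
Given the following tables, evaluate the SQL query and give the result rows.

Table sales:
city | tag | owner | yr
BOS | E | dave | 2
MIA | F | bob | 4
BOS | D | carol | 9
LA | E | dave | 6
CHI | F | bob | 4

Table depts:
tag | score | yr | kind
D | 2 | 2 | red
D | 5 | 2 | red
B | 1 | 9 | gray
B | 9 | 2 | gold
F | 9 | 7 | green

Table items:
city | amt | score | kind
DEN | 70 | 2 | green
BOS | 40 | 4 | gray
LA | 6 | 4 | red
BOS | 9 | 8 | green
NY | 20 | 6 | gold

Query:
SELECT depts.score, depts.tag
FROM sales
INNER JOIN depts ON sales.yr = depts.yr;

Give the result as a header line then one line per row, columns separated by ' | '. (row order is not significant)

After JOIN depts (4 rows):
sales.city | sales.tag | sales.owner | sales.yr | depts.tag | depts.score | depts.yr | depts.kind
BOS | E | dave | 2 | D | 2 | 2 | red
BOS | E | dave | 2 | D | 5 | 2 | red
BOS | E | dave | 2 | B | 9 | 2 | gold
BOS | D | carol | 9 | B | 1 | 9 | gray
After SELECT (4 rows):
depts.score | depts.tag
2 | D
5 | D
9 | B
1 | B

== RESULT ==
depts.score | depts.tag
2 | D
5 | D
9 | B
1 | B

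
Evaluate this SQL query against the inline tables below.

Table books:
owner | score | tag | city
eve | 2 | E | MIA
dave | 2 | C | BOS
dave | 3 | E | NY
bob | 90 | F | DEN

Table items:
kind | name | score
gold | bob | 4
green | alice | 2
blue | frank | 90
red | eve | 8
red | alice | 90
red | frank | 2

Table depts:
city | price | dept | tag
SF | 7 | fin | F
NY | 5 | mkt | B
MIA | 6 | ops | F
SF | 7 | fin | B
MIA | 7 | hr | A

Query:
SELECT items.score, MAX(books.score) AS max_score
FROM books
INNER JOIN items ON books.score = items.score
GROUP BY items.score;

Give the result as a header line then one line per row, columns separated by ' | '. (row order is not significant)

After JOIN items (6 rows):
books.owner | books.score | books.tag | books.city | items.kind | items.name | items.score
eve | 2 | E | MIA | green | alice | 2
eve | 2 | E | MIA | red | frank | 2
dave | 2 | C | BOS | green | alice | 2
dave | 2 | C | BOS | red | frank | 2
bob | 90 | F | DEN | blue | frank | 90
bob | 90 | F | DEN | red | alice | 90
After GROUP BY (2 rows):
items.score | max_score
2 | 2
90 | 90

== RESULT ==
items.score | max_score
2 | 2
90 | 90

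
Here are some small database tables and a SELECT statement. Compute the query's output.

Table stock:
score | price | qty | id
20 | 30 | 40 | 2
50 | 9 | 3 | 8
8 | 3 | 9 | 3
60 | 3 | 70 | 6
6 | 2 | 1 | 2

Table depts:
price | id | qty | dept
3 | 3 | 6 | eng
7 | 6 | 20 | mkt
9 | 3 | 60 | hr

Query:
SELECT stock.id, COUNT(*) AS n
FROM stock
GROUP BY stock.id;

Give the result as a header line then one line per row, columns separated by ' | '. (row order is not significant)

After GROUP BY (4 rows):
stock.id | n
2 | 2
8 | 1
3 | 1
6 | 1

== RESULT ==
stock.id | n
2 | 2
8 | 1
3 | 1
6 | 1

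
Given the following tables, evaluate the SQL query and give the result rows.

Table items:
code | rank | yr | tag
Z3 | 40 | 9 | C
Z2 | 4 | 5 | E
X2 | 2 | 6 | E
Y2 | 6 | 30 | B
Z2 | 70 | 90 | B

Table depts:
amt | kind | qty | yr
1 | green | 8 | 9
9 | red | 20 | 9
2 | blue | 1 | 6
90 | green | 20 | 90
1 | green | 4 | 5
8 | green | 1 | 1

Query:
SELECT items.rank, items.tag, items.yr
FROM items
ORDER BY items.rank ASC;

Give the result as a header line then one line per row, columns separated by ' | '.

After SELECT (5 rows):
items.rank | items.tag | items.yr
40 | C | 9
4 | E | 5
2 | E | 6
6 | B | 30
70 | B | 90
After ORDER BY (5 rows):
items.rank | items.tag | items.yr
2 | E | 6
4 | E | 5
6 | B | 30
40 | C | 9
70 | B | 90

== RESULT ==
items.rank | items.tag | items.yr
2 | E | 6
4 | E | 5
6 | B | 30
40 | C | 9
70 | B | 90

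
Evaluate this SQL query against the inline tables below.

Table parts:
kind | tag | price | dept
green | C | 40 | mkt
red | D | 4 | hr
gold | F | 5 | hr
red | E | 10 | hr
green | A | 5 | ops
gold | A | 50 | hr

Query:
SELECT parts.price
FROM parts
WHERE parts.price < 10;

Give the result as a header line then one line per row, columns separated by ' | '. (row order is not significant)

After WHERE (3 rows):
parts.kind | parts.tag | parts.price | parts.dept
red | D | 4 | hr
gold | F | 5 | hr
green | A | 5 | ops
After SELECT (3 rows):
parts.price
4
5
5

== RESULT ==
parts.price
4
5
5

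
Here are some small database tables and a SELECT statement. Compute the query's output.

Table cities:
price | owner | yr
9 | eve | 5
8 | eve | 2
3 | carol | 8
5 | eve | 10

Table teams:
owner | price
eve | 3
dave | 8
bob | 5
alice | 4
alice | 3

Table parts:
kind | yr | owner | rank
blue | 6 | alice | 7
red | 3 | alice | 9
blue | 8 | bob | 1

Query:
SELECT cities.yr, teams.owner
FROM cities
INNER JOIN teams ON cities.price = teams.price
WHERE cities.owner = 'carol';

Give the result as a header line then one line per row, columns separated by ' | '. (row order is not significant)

== RESULT ==
cities.yr | teams.owner
8 | eve
8 | alice

Derivation:
After JOIN teams (4 rows):
cities.price | cities.owner | cities.yr | teams.owner | teams.price
8 | eve | 2 | dave | 8
3 | carol | 8 | eve | 3
3 | carol | 8 | alice | 3
5 | eve | 10 | bob | 5
After WHERE (2 rows):
cities.price | cities.owner | cities.yr | teams.owner | teams.price
3 | carol | 8 | eve | 3
3 | carol | 8 | alice | 3
After SELECT (2 rows):
cities.yr | teams.owner
8 | eve
8 | alice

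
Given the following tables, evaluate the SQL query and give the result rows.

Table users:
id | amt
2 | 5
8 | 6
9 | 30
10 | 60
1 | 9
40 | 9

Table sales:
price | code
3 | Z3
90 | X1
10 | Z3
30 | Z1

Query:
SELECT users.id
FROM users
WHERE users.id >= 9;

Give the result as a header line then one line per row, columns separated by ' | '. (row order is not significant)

After WHERE (3 rows):
users.id | users.amt
9 | 30
10 | 60
40 | 9
After SELECT (3 rows):
users.id
9
10
40

== RESULT ==
users.id
9
10
40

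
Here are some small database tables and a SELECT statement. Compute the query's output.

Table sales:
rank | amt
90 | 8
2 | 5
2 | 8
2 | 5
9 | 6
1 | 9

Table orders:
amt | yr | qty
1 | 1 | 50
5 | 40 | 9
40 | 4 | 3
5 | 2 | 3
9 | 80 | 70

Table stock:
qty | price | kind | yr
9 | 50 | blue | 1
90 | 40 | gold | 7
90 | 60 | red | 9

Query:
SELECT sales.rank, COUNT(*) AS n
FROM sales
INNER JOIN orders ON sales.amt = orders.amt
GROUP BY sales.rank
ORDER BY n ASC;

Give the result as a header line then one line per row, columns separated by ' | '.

== RESULT ==
sales.rank | n
1 | 1
2 | 4

Derivation:
After JOIN orders (5 rows):
sales.rank | sales.amt | orders.amt | orders.yr | orders.qty
2 | 5 | 5 | 40 | 9
2 | 5 | 5 | 2 | 3
2 | 5 | 5 | 40 | 9
2 | 5 | 5 | 2 | 3
1 | 9 | 9 | 80 | 70
After GROUP BY (2 rows):
sales.rank | n
2 | 4
1 | 1
After ORDER BY (2 rows):
sales.rank | n
1 | 1
2 | 4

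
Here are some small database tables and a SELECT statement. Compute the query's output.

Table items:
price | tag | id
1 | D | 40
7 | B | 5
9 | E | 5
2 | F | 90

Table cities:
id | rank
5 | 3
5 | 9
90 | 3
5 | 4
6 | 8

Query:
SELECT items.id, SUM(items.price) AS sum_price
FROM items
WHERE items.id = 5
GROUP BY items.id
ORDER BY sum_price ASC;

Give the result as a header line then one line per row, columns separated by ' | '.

== RESULT ==
items.id | sum_price
5 | 16

Derivation:
After WHERE (2 rows):
items.price | items.tag | items.id
7 | B | 5
9 | E | 5
After GROUP BY (1 rows):
items.id | sum_price
5 | 16
After ORDER BY (1 rows):
items.id | sum_price
5 | 16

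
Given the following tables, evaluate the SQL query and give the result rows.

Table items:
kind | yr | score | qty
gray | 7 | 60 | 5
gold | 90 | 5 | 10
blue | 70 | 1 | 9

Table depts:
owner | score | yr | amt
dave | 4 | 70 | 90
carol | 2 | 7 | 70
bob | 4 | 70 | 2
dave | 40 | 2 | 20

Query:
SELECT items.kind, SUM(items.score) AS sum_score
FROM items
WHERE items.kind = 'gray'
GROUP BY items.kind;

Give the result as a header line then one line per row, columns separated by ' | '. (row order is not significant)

After WHERE (1 rows):
items.kind | items.yr | items.score | items.qty
gray | 7 | 60 | 5
After GROUP BY (1 rows):
items.kind | sum_score
gray | 60

== RESULT ==
items.kind | sum_score
gray | 60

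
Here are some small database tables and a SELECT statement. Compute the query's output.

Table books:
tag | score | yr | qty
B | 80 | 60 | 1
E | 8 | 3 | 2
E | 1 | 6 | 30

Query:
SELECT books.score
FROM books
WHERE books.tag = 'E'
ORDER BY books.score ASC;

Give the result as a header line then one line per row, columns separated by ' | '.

After WHERE (2 rows):
books.tag | books.score | books.yr | books.qty
E | 8 | 3 | 2
E | 1 | 6 | 30
After SELECT (2 rows):
books.score
8
1
After ORDER BY (2 rows):
books.score
1
8

== RESULT ==
books.score
1
8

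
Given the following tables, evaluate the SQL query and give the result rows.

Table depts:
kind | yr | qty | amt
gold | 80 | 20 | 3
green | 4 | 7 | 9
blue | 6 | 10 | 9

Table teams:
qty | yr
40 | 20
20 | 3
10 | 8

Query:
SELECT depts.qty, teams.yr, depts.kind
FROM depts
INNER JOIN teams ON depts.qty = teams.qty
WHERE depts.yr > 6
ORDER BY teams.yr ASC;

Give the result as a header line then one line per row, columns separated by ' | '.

After JOIN teams (2 rows):
depts.kind | depts.yr | depts.qty | depts.amt | teams.qty | teams.yr
gold | 80 | 20 | 3 | 20 | 3
blue | 6 | 10 | 9 | 10 | 8
After WHERE (1 rows):
depts.kind | depts.yr | depts.qty | depts.amt | teams.qty | teams.yr
gold | 80 | 20 | 3 | 20 | 3
After SELECT (1 rows):
depts.qty | teams.yr | depts.kind
20 | 3 | gold
After ORDER BY (1 rows):
depts.qty | teams.yr | depts.kind
20 | 3 | gold

== RESULT ==
depts.qty | teams.yr | depts.kind
20 | 3 | gold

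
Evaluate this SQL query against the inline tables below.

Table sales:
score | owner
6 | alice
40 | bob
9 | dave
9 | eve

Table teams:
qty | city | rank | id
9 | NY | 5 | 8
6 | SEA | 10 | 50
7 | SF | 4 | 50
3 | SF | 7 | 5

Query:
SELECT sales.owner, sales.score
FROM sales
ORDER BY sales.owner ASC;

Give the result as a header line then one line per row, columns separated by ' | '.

== RESULT ==
sales.owner | sales.score
alice | 6
bob | 40
dave | 9
eve | 9

Derivation:
After SELECT (4 rows):
sales.owner | sales.score
alice | 6
bob | 40
dave | 9
eve | 9
After ORDER BY (4 rows):
sales.owner | sales.score
alice | 6
bob | 40
dave | 9
eve | 9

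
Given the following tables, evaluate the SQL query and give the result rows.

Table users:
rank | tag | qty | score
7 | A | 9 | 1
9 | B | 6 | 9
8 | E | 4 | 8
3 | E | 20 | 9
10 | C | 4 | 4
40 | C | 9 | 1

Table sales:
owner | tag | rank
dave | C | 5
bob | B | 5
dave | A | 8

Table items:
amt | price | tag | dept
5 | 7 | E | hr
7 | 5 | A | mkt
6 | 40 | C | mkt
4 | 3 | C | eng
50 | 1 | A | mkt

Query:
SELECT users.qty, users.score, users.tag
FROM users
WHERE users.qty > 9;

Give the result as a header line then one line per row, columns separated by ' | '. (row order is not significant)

== RESULT ==
users.qty | users.score | users.tag
20 | 9 | E

Derivation:
After WHERE (1 rows):
users.rank | users.tag | users.qty | users.score
3 | E | 20 | 9
After SELECT (1 rows):
users.qty | users.score | users.tag
20 | 9 | E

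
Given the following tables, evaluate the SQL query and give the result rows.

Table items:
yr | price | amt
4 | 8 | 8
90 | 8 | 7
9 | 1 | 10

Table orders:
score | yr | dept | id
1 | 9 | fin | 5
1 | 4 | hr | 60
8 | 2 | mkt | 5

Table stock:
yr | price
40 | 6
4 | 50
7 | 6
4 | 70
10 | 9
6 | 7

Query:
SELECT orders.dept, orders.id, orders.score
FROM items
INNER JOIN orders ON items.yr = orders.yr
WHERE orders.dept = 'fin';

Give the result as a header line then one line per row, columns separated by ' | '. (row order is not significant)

After JOIN orders (2 rows):
items.yr | items.price | items.amt | orders.score | orders.yr | orders.dept | orders.id
4 | 8 | 8 | 1 | 4 | hr | 60
9 | 1 | 10 | 1 | 9 | fin | 5
After WHERE (1 rows):
items.yr | items.price | items.amt | orders.score | orders.yr | orders.dept | orders.id
9 | 1 | 10 | 1 | 9 | fin | 5
After SELECT (1 rows):
orders.dept | orders.id | orders.score
fin | 5 | 1

== RESULT ==
orders.dept | orders.id | orders.score
fin | 5 | 1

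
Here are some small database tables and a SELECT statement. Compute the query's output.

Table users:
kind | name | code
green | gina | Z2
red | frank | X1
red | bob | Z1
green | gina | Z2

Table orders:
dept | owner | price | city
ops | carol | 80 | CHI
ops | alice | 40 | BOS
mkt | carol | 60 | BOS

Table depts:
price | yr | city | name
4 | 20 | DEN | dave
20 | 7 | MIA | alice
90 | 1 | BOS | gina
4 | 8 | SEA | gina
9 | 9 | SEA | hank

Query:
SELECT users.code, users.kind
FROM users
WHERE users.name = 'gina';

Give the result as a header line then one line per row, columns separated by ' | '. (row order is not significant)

== RESULT ==
users.code | users.kind
Z2 | green
Z2 | green

Derivation:
After WHERE (2 rows):
users.kind | users.name | users.code
green | gina | Z2
green | gina | Z2
After SELECT (2 rows):
users.code | users.kind
Z2 | green
Z2 | green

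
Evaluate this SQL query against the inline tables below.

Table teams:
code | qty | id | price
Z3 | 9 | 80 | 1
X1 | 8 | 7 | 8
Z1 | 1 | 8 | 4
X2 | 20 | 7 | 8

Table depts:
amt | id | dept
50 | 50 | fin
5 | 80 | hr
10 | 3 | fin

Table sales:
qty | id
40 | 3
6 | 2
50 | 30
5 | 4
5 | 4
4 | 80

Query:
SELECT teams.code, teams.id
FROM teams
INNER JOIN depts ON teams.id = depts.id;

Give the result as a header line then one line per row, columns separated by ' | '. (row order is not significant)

== RESULT ==
teams.code | teams.id
Z3 | 80

Derivation:
After JOIN depts (1 rows):
teams.code | teams.qty | teams.id | teams.price | depts.amt | depts.id | depts.dept
Z3 | 9 | 80 | 1 | 5 | 80 | hr
After SELECT (1 rows):
teams.code | teams.id
Z3 | 80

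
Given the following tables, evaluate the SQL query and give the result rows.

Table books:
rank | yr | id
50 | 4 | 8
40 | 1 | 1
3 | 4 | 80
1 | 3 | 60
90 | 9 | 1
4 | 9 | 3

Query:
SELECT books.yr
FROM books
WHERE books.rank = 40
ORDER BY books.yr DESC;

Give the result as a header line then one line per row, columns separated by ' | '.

== RESULT ==
books.yr
1

Derivation:
After WHERE (1 rows):
books.rank | books.yr | books.id
40 | 1 | 1
After SELECT (1 rows):
books.yr
1
After ORDER BY (1 rows):
books.yr
1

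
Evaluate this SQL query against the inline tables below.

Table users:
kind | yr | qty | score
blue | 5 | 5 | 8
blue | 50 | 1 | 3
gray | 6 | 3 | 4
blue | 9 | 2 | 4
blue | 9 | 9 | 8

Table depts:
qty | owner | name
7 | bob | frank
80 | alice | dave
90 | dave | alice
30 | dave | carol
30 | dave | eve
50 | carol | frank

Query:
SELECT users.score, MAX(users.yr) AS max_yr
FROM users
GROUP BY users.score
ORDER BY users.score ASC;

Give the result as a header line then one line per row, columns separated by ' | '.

After GROUP BY (3 rows):
users.score | max_yr
8 | 9
3 | 50
4 | 9
After ORDER BY (3 rows):
users.score | max_yr
3 | 50
4 | 9
8 | 9

== RESULT ==
users.score | max_yr
3 | 50
4 | 9
8 | 9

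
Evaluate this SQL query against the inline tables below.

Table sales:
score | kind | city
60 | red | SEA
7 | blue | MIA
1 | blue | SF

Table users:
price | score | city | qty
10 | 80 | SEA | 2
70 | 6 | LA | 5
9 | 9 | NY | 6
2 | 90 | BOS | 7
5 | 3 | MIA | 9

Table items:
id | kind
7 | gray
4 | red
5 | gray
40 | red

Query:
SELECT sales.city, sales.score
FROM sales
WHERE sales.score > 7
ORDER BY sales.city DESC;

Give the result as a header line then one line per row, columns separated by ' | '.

After WHERE (1 rows):
sales.score | sales.kind | sales.city
60 | red | SEA
After SELECT (1 rows):
sales.city | sales.score
SEA | 60
After ORDER BY (1 rows):
sales.city | sales.score
SEA | 60

== RESULT ==
sales.city | sales.score
SEA | 60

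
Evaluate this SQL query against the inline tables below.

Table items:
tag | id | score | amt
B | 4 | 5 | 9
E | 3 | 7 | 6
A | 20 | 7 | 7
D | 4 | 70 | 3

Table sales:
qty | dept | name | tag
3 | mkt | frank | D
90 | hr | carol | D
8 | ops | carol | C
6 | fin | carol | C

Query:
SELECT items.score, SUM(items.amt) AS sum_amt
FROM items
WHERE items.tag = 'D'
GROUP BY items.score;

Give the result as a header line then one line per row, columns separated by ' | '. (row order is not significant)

After WHERE (1 rows):
items.tag | items.id | items.score | items.amt
D | 4 | 70 | 3
After GROUP BY (1 rows):
items.score | sum_amt
70 | 3

== RESULT ==
items.score | sum_amt
70 | 3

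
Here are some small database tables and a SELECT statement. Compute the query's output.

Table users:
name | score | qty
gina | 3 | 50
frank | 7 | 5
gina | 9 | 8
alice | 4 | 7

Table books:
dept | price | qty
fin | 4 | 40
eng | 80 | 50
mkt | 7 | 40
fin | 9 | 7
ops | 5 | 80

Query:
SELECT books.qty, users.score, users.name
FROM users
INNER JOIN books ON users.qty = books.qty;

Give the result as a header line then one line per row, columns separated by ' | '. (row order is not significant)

== RESULT ==
books.qty | users.score | users.name
50 | 3 | gina
7 | 4 | alice

Derivation:
After JOIN books (2 rows):
users.name | users.score | users.qty | books.dept | books.price | books.qty
gina | 3 | 50 | eng | 80 | 50
alice | 4 | 7 | fin | 9 | 7
After SELECT (2 rows):
books.qty | users.score | users.name
50 | 3 | gina
7 | 4 | alice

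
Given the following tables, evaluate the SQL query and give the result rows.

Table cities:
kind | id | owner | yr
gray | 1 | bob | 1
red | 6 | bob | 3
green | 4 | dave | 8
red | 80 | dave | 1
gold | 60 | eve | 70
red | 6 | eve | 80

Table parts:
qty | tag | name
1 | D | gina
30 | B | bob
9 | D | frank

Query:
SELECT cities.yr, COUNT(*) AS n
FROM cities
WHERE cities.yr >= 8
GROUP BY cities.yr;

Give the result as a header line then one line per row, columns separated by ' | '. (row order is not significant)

== RESULT ==
cities.yr | n
8 | 1
70 | 1
80 | 1

Derivation:
After WHERE (3 rows):
cities.kind | cities.id | cities.owner | cities.yr
green | 4 | dave | 8
gold | 60 | eve | 70
red | 6 | eve | 80
After GROUP BY (3 rows):
cities.yr | n
8 | 1
70 | 1
80 | 1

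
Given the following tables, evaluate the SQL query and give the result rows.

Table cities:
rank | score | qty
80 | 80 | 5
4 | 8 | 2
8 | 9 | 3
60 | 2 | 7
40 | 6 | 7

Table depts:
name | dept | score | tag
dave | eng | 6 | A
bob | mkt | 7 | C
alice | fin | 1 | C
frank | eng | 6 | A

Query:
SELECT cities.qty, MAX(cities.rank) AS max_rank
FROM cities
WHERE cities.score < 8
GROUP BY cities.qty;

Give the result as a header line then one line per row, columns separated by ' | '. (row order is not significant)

== RESULT ==
cities.qty | max_rank
7 | 60

Derivation:
After WHERE (2 rows):
cities.rank | cities.score | cities.qty
60 | 2 | 7
40 | 6 | 7
After GROUP BY (1 rows):
cities.qty | max_rank
7 | 60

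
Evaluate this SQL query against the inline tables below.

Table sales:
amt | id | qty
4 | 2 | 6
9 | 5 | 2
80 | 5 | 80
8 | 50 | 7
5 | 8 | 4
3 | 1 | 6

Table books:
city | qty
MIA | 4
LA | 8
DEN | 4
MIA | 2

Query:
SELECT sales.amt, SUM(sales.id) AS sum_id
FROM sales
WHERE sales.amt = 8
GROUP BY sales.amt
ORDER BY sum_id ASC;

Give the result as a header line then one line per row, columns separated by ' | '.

== RESULT ==
sales.amt | sum_id
8 | 50

Derivation:
After WHERE (1 rows):
sales.amt | sales.id | sales.qty
8 | 50 | 7
After GROUP BY (1 rows):
sales.amt | sum_id
8 | 50
After ORDER BY (1 rows):
sales.amt | sum_id
8 | 50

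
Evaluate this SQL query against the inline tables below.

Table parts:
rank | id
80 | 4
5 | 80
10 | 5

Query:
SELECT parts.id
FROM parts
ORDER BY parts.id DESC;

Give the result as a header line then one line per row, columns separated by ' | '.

== RESULT ==
parts.id
80
5
4

Derivation:
After SELECT (3 rows):
parts.id
4
80
5
After ORDER BY (3 rows):
parts.id
80
5
4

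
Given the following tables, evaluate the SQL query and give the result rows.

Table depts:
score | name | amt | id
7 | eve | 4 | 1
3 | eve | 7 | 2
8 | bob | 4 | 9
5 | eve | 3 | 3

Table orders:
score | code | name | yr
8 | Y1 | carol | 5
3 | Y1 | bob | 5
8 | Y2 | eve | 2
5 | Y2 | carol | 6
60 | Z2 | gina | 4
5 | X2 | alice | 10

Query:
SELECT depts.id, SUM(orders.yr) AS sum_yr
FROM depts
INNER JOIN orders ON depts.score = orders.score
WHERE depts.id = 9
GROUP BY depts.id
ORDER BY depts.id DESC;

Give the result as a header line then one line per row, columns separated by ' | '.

After JOIN orders (5 rows):
depts.score | depts.name | depts.amt | depts.id | orders.score | orders.code | orders.name | orders.yr
3 | eve | 7 | 2 | 3 | Y1 | bob | 5
8 | bob | 4 | 9 | 8 | Y1 | carol | 5
8 | bob | 4 | 9 | 8 | Y2 | eve | 2
5 | eve | 3 | 3 | 5 | Y2 | carol | 6
5 | eve | 3 | 3 | 5 | X2 | alice | 10
After WHERE (2 rows):
depts.score | depts.name | depts.amt | depts.id | orders.score | orders.code | orders.name | orders.yr
8 | bob | 4 | 9 | 8 | Y1 | carol | 5
8 | bob | 4 | 9 | 8 | Y2 | eve | 2
After GROUP BY (1 rows):
depts.id | sum_yr
9 | 7
After ORDER BY (1 rows):
depts.id | sum_yr
9 | 7

== RESULT ==
depts.id | sum_yr
9 | 7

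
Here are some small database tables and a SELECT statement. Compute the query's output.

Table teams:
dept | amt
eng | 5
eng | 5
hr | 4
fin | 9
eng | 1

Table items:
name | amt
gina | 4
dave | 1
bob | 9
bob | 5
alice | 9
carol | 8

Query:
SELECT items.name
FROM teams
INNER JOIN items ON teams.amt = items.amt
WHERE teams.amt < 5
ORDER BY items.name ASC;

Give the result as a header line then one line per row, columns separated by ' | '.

After JOIN items (6 rows):
teams.dept | teams.amt | items.name | items.amt
eng | 5 | bob | 5
eng | 5 | bob | 5
hr | 4 | gina | 4
fin | 9 | bob | 9
fin | 9 | alice | 9
eng | 1 | dave | 1
After WHERE (2 rows):
teams.dept | teams.amt | items.name | items.amt
hr | 4 | gina | 4
eng | 1 | dave | 1
After SELECT (2 rows):
items.name
gina
dave
After ORDER BY (2 rows):
items.name
dave
gina

== RESULT ==
items.name
dave
gina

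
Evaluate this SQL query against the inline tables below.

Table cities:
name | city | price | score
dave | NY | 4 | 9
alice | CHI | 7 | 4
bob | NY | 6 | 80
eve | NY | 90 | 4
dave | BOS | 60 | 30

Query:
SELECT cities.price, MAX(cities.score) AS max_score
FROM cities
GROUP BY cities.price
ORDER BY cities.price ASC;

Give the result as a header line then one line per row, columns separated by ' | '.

After GROUP BY (5 rows):
cities.price | max_score
4 | 9
7 | 4
6 | 80
90 | 4
60 | 30
After ORDER BY (5 rows):
cities.price | max_score
4 | 9
6 | 80
7 | 4
60 | 30
90 | 4

== RESULT ==
cities.price | max_score
4 | 9
6 | 80
7 | 4
60 | 30
90 | 4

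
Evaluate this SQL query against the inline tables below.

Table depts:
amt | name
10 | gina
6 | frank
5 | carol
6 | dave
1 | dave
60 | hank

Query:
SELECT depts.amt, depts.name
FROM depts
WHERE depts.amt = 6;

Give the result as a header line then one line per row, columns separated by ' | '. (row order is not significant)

After WHERE (2 rows):
depts.amt | depts.name
6 | frank
6 | dave
After SELECT (2 rows):
depts.amt | depts.name
6 | frank
6 | dave

== RESULT ==
depts.amt | depts.name
6 | frank
6 | dave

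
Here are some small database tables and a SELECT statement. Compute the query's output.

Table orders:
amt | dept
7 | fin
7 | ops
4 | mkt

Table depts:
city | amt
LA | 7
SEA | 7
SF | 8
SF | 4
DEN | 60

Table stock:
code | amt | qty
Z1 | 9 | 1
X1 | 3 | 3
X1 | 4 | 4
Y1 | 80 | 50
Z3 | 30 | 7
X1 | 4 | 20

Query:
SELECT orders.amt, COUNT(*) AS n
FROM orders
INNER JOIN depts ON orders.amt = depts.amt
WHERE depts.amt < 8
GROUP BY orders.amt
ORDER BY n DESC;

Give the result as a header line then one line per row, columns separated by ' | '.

== RESULT ==
orders.amt | n
7 | 4
4 | 1

Derivation:
After JOIN depts (5 rows):
orders.amt | orders.dept | depts.city | depts.amt
7 | fin | LA | 7
7 | fin | SEA | 7
7 | ops | LA | 7
7 | ops | SEA | 7
4 | mkt | SF | 4
After WHERE (5 rows):
orders.amt | orders.dept | depts.city | depts.amt
7 | fin | LA | 7
7 | fin | SEA | 7
7 | ops | LA | 7
7 | ops | SEA | 7
4 | mkt | SF | 4
After GROUP BY (2 rows):
orders.amt | n
7 | 4
4 | 1
After ORDER BY (2 rows):
orders.amt | n
7 | 4
4 | 1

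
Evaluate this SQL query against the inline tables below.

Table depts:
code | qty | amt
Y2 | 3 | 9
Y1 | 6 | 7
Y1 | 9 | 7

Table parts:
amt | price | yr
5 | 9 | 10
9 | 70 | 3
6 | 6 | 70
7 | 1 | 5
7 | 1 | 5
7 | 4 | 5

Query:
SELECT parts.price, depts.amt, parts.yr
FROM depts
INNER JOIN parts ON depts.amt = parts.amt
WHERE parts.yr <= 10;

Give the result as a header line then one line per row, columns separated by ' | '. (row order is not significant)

After JOIN parts (7 rows):
depts.code | depts.qty | depts.amt | parts.amt | parts.price | parts.yr
Y2 | 3 | 9 | 9 | 70 | 3
Y1 | 6 | 7 | 7 | 1 | 5
Y1 | 6 | 7 | 7 | 1 | 5
Y1 | 6 | 7 | 7 | 4 | 5
Y1 | 9 | 7 | 7 | 1 | 5
Y1 | 9 | 7 | 7 | 1 | 5
Y1 | 9 | 7 | 7 | 4 | 5
After WHERE (7 rows):
depts.code | depts.qty | depts.amt | parts.amt | parts.price | parts.yr
Y2 | 3 | 9 | 9 | 70 | 3
Y1 | 6 | 7 | 7 | 1 | 5
Y1 | 6 | 7 | 7 | 1 | 5
Y1 | 6 | 7 | 7 | 4 | 5
Y1 | 9 | 7 | 7 | 1 | 5
Y1 | 9 | 7 | 7 | 1 | 5
Y1 | 9 | 7 | 7 | 4 | 5
After SELECT (7 rows):
parts.price | depts.amt | parts.yr
70 | 9 | 3
1 | 7 | 5
1 | 7 | 5
4 | 7 | 5
1 | 7 | 5
1 | 7 | 5
4 | 7 | 5

== RESULT ==
parts.price | depts.amt | parts.yr
70 | 9 | 3
1 | 7 | 5
1 | 7 | 5
4 | 7 | 5
1 | 7 | 5
1 | 7 | 5
4 | 7 | 5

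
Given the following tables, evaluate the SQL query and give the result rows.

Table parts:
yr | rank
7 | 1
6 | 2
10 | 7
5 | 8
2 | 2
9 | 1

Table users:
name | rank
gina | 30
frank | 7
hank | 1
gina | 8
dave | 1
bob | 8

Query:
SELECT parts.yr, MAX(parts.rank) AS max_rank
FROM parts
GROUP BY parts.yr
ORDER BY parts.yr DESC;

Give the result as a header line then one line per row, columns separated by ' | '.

== RESULT ==
parts.yr | max_rank
10 | 7
9 | 1
7 | 1
6 | 2
5 | 8
2 | 2

Derivation:
After GROUP BY (6 rows):
parts.yr | max_rank
7 | 1
6 | 2
10 | 7
5 | 8
2 | 2
9 | 1
After ORDER BY (6 rows):
parts.yr | max_rank
10 | 7
9 | 1
7 | 1
6 | 2
5 | 8
2 | 2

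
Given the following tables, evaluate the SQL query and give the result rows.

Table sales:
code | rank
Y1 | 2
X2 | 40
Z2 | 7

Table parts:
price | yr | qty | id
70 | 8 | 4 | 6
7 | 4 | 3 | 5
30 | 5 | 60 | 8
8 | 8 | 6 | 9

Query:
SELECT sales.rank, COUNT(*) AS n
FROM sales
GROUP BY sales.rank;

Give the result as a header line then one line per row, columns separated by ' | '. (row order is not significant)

== RESULT ==
sales.rank | n
2 | 1
40 | 1
7 | 1

Derivation:
After GROUP BY (3 rows):
sales.rank | n
2 | 1
40 | 1
7 | 1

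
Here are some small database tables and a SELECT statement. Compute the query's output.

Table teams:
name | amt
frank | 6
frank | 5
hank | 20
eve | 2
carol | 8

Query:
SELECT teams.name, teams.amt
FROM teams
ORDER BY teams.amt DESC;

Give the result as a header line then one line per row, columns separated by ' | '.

After SELECT (5 rows):
teams.name | teams.amt
frank | 6
frank | 5
hank | 20
eve | 2
carol | 8
After ORDER BY (5 rows):
teams.name | teams.amt
hank | 20
carol | 8
frank | 6
frank | 5
eve | 2

== RESULT ==
teams.name | teams.amt
hank | 20
carol | 8
frank | 6
frank | 5
eve | 2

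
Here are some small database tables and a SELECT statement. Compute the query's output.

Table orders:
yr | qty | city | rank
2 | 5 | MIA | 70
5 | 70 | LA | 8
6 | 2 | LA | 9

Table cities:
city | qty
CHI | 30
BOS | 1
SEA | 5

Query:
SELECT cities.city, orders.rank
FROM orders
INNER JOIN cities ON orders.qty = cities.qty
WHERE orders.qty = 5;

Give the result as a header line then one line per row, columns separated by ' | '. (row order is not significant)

After JOIN cities (1 rows):
orders.yr | orders.qty | orders.city | orders.rank | cities.city | cities.qty
2 | 5 | MIA | 70 | SEA | 5
After WHERE (1 rows):
orders.yr | orders.qty | orders.city | orders.rank | cities.city | cities.qty
2 | 5 | MIA | 70 | SEA | 5
After SELECT (1 rows):
cities.city | orders.rank
SEA | 70

== RESULT ==
cities.city | orders.rank
SEA | 70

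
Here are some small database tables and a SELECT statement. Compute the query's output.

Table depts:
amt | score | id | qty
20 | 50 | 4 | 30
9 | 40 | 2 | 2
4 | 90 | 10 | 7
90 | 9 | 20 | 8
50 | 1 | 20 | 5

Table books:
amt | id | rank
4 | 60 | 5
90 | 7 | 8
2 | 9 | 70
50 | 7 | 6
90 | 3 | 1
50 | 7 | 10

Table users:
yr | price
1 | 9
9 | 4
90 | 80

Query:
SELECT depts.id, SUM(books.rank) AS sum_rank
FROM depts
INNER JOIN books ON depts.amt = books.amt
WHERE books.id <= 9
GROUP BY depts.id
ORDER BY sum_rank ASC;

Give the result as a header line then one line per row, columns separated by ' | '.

After JOIN books (5 rows):
depts.amt | depts.score | depts.id | depts.qty | books.amt | books.id | books.rank
4 | 90 | 10 | 7 | 4 | 60 | 5
90 | 9 | 20 | 8 | 90 | 7 | 8
90 | 9 | 20 | 8 | 90 | 3 | 1
50 | 1 | 20 | 5 | 50 | 7 | 6
50 | 1 | 20 | 5 | 50 | 7 | 10
After WHERE (4 rows):
depts.amt | depts.score | depts.id | depts.qty | books.amt | books.id | books.rank
90 | 9 | 20 | 8 | 90 | 7 | 8
90 | 9 | 20 | 8 | 90 | 3 | 1
50 | 1 | 20 | 5 | 50 | 7 | 6
50 | 1 | 20 | 5 | 50 | 7 | 10
After GROUP BY (1 rows):
depts.id | sum_rank
20 | 25
After ORDER BY (1 rows):
depts.id | sum_rank
20 | 25

== RESULT ==
depts.id | sum_rank
20 | 25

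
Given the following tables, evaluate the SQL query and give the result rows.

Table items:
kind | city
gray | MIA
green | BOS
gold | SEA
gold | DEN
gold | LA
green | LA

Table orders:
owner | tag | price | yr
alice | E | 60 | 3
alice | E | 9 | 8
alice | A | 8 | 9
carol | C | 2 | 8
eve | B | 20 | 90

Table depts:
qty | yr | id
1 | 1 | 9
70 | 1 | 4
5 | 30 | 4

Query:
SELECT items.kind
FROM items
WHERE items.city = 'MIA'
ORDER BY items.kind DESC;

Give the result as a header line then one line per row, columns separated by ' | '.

After WHERE (1 rows):
items.kind | items.city
gray | MIA
After SELECT (1 rows):
items.kind
gray
After ORDER BY (1 rows):
items.kind
gray

== RESULT ==
items.kind
gray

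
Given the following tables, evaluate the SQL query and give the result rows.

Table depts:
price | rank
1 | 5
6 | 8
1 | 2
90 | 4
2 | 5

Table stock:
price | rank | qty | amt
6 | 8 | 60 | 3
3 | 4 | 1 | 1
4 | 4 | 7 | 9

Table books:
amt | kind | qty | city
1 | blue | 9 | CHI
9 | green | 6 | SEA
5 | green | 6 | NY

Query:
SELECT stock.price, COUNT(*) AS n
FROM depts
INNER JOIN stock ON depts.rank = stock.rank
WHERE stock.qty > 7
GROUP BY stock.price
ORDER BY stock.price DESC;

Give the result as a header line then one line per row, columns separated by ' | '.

After JOIN stock (3 rows):
depts.price | depts.rank | stock.price | stock.rank | stock.qty | stock.amt
6 | 8 | 6 | 8 | 60 | 3
90 | 4 | 3 | 4 | 1 | 1
90 | 4 | 4 | 4 | 7 | 9
After WHERE (1 rows):
depts.price | depts.rank | stock.price | stock.rank | stock.qty | stock.amt
6 | 8 | 6 | 8 | 60 | 3
After GROUP BY (1 rows):
stock.price | n
6 | 1
After ORDER BY (1 rows):
stock.price | n
6 | 1

== RESULT ==
stock.price | n
6 | 1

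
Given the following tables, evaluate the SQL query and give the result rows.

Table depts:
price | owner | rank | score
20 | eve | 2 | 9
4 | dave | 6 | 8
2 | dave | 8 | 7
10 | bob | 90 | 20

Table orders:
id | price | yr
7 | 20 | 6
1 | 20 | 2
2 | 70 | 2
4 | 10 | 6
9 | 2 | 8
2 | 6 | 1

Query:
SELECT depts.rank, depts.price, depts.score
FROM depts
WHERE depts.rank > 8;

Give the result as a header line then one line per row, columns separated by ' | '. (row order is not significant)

After WHERE (1 rows):
depts.price | depts.owner | depts.rank | depts.score
10 | bob | 90 | 20
After SELECT (1 rows):
depts.rank | depts.price | depts.score
90 | 10 | 20

== RESULT ==
depts.rank | depts.price | depts.score
90 | 10 | 20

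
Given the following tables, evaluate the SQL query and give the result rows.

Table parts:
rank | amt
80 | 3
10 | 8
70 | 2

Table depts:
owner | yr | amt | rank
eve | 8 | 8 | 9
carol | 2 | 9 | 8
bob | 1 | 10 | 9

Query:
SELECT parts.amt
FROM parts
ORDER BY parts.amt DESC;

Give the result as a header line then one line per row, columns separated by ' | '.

After SELECT (3 rows):
parts.amt
3
8
2
After ORDER BY (3 rows):
parts.amt
8
3
2

== RESULT ==
parts.amt
8
3
2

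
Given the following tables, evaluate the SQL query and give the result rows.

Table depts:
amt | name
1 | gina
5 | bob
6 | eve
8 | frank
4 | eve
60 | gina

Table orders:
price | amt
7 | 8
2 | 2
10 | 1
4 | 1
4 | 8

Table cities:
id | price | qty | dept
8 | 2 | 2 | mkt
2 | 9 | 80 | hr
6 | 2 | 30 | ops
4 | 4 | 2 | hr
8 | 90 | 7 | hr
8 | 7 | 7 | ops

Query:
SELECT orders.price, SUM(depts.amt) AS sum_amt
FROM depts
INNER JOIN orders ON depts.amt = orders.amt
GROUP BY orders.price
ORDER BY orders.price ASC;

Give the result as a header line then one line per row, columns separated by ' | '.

== RESULT ==
orders.price | sum_amt
4 | 9
7 | 8
10 | 1

Derivation:
After JOIN orders (4 rows):
depts.amt | depts.name | orders.price | orders.amt
1 | gina | 10 | 1
1 | gina | 4 | 1
8 | frank | 7 | 8
8 | frank | 4 | 8
After GROUP BY (3 rows):
orders.price | sum_amt
10 | 1
4 | 9
7 | 8
After ORDER BY (3 rows):
orders.price | sum_amt
4 | 9
7 | 8
10 | 1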